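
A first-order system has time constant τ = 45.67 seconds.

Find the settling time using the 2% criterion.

For first-order system, 2% settling time ≈ 4τ = 4 × 45.67 = 182.68 s.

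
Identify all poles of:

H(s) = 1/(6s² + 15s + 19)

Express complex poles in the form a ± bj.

Discriminant = 15² - 4×6×19 = 225 - 456 = -231 < 0, so the poles are a complex conjugate pair s = (-15 ± j√231)/(2×6). Real part = -15/(2×6) = -15/12 = -1.25; imaginary part = ±√231/(2×6) ≈ 1.2666. Poles: s = -1.25 ± 1.2666j.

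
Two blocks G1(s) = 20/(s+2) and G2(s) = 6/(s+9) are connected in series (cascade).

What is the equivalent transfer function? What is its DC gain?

Series: multiply transfer functions. G_eq = 20/(s+2) × 6/(s+9) = 120/((s+2)(s+9)). DC gain = 120/(2×9) = 6.6667.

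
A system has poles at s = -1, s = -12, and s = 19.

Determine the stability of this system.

Pole(s) at s = 19 are not in the left half-plane. System is unstable.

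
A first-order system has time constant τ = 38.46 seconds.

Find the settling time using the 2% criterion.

For first-order system, 2% settling time ≈ 4τ = 4 × 38.46 = 153.84 s.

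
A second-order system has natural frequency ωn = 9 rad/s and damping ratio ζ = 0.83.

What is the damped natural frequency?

ωd = ωn√(1 - ζ²) = 9√(1 - 0.83²) = 5.02 rad/s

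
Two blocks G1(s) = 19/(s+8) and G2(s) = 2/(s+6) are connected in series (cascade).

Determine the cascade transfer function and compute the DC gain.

Series: multiply transfer functions. G_eq = 19/(s+8) × 2/(s+6) = 38/((s+8)(s+6)). DC gain = 38/(8×6) = 0.7917.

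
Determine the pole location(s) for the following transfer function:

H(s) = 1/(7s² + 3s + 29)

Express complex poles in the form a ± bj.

Discriminant = 3² - 4×7×29 = 9 - 812 = -803 < 0, so the poles are a complex conjugate pair s = (-3 ± j√803)/(2×7). Real part = -3/(2×7) = -3/14 ≈ -0.2143; imaginary part = ±√803/(2×7) ≈ 2.0241. Poles: s = -0.2143 ± 2.0241j.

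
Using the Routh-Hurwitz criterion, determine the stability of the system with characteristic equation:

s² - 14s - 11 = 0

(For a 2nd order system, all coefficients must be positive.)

Coefficients: 1, -14, -11. b=-14, c=-11 not positive, so system is unstable.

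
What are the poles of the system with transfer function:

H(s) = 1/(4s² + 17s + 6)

Discriminant = 17² - 4×4×6 = 289 - 96 = 193 > 0, so two distinct real poles. Using quadratic formula: s = (-17 ± √193)/(2×4) = (-17 ± √193)/8, with √193 ≈ 13.8924. s₁ ≈ -0.3884, s₂ ≈ -3.8616. Poles: s₁ = -0.3884, s₂ = -3.8616.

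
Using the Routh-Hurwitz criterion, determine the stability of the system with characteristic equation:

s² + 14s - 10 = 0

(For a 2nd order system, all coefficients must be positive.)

Coefficients: 1, 14, -10. c=-10 not positive, so system is unstable.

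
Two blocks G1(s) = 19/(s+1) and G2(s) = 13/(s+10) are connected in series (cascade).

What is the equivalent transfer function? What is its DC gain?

Series: multiply transfer functions. G_eq = 19/(s+1) × 13/(s+10) = 247/((s+1)(s+10)). DC gain = 247/(1×10) = 24.7.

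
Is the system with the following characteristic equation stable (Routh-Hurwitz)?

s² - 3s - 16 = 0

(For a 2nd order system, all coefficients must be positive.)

Coefficients: 1, -3, -16. b=-3, c=-16 not positive, so system is unstable.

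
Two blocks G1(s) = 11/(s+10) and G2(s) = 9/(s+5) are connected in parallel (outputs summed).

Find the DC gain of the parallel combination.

Parallel: G_eq = G1 + G2. DC gain = G1(0) + G2(0) = 11/10 + 9/5 = 1.1 + 1.8 = 2.9.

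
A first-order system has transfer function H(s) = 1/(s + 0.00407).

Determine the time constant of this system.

For H(s) = 1/(s + 1/τ), the pole is at -1/τ = -0.00407, so τ = 1/0.00407 = 245.7 s.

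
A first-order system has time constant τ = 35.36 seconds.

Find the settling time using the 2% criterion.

For first-order system, 2% settling time ≈ 4τ = 4 × 35.36 = 141.44 s.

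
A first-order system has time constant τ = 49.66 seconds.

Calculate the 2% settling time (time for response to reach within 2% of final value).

For first-order system, 2% settling time ≈ 4τ = 4 × 49.66 = 198.64 s.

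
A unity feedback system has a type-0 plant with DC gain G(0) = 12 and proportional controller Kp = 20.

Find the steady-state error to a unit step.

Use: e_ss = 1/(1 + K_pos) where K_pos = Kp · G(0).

K_pos = Kp · G(0) = 20 × 12 = 240. e_ss = 1/(1 + 240) = 0.0041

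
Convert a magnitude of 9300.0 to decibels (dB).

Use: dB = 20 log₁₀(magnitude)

dB = 20 log₁₀(9300.0) = 79.4 dB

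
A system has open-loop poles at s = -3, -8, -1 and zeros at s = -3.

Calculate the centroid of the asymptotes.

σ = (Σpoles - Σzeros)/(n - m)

σ = (Σpoles - Σzeros)/(n - m) = (-12 - (-3))/(3 - 1) = -9/2 = -4.5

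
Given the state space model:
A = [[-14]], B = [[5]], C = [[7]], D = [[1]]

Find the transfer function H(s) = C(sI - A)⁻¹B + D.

(sI - A)⁻¹ = 1/(s + 14). H(s) = 7×5/(s + 14) + 1 = (s + 49)/(s + 14).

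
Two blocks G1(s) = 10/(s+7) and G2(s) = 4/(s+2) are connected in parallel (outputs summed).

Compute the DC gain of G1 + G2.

Parallel: G_eq = G1 + G2. DC gain = G1(0) + G2(0) = 10/7 + 4/2 = 1.4286 + 2 = 3.4286.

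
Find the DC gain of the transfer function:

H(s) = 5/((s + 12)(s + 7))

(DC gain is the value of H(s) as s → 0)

DC gain = H(0) = 5/(12 × 7) = 5/84 = 0.0595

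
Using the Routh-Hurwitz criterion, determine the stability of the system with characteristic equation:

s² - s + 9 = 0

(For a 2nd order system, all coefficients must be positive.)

Coefficients: 1, -1, 9. b=-1 not positive, so system is unstable.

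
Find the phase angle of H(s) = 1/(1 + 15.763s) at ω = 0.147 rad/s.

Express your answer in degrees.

Phase = -arctan(ωτ) = -arctan(0.147 × 15.763) = -66.7°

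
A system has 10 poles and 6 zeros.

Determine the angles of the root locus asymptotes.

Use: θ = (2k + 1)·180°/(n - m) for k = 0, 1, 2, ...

n - m = 10 - 6 = 4. Angles: θk = (2k + 1)·180°/4 = 45°, 135°, 225°, 315°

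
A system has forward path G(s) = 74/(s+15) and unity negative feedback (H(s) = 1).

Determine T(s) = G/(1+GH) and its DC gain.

T(s) = G/(1+GH) = [74/(s+15)] / [1 + 74/(s+15)] = 74/(s+15+74) = 74/(s+89). DC gain = 74/89 = 0.8315.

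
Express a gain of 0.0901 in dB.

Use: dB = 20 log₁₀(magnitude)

dB = 20 log₁₀(0.0901) = -20.9 dB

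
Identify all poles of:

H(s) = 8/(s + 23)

Pole is where denominator = 0: s + 23 = 0, so s = -23.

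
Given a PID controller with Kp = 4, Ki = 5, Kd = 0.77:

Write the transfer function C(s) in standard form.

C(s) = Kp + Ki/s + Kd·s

Substituting values: C(s) = 4 + 5/s + 0.77s = (0.77s² + 4s + 5)/s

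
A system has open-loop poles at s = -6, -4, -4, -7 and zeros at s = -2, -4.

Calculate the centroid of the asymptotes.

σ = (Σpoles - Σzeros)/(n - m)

σ = (Σpoles - Σzeros)/(n - m) = (-21 - (-6))/(4 - 2) = -15/2 = -7.5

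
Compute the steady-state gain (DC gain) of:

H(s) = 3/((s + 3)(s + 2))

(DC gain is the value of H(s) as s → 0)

DC gain = H(0) = 3/(3 × 2) = 3/6 = 0.5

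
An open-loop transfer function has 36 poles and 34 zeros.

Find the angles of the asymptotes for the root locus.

n - m = 36 - 34 = 2. Angles: θk = (2k + 1)·180°/2 = 90°, 270°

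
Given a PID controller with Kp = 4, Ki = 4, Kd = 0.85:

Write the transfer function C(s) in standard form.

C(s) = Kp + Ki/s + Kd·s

Substituting values: C(s) = 4 + 4/s + 0.85s = (0.85s² + 4s + 4)/s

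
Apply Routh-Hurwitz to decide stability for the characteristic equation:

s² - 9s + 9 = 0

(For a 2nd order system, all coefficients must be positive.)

Coefficients: 1, -9, 9. b=-9 not positive, so system is unstable.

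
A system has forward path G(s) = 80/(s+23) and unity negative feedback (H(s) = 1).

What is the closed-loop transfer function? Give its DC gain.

T(s) = G/(1+GH) = [80/(s+23)] / [1 + 80/(s+23)] = 80/(s+23+80) = 80/(s+103). DC gain = 80/103 = 0.7767.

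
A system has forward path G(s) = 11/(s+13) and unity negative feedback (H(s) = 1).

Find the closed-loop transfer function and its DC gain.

T(s) = G/(1+GH) = [11/(s+13)] / [1 + 11/(s+13)] = 11/(s+13+11) = 11/(s+24). DC gain = 11/24 = 0.4583.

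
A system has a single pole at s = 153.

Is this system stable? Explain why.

Pole at s = 153 is in the right half-plane. Unstable.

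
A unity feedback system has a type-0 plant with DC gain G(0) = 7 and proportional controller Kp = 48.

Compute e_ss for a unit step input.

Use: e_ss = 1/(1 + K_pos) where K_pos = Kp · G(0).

K_pos = Kp · G(0) = 48 × 7 = 336. e_ss = 1/(1 + 336) = 0.0030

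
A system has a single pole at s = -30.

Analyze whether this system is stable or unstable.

Pole at s = -30 is in the left half-plane. Stable.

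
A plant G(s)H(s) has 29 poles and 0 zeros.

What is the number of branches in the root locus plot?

Root locus has n branches where n = number of poles = 29.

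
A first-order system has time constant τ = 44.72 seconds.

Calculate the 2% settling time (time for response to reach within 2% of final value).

For first-order system, 2% settling time ≈ 4τ = 4 × 44.72 = 178.88 s.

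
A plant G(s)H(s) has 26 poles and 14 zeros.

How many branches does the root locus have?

Root locus has n branches where n = number of poles = 26.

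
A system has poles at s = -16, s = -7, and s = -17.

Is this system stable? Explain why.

All poles are in the left half-plane. System is stable.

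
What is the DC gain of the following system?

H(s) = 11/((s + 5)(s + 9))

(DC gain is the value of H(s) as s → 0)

DC gain = H(0) = 11/(5 × 9) = 11/45 = 0.2444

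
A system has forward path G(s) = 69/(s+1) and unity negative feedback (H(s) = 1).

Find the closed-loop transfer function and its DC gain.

T(s) = G/(1+GH) = [69/(s+1)] / [1 + 69/(s+1)] = 69/(s+1+69) = 69/(s+70). DC gain = 69/70 = 0.9857.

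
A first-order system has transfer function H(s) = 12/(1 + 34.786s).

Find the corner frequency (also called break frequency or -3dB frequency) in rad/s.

Corner frequency = 1/τ = 1/34.786 = 0.029 rad/s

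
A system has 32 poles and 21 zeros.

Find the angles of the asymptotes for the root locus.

n - m = 32 - 21 = 11. Angles: θk = (2k + 1)·180°/11 = 16.36°, 49.09°, 81.82°, 114.55°, 147.27°, 180°, 212.73°, 245.45°, 278.18°, 310.91°, 343.64°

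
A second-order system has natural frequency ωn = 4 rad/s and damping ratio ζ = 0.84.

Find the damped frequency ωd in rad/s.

ωd = ωn√(1 - ζ²) = 4√(1 - 0.84²) = 2.17 rad/s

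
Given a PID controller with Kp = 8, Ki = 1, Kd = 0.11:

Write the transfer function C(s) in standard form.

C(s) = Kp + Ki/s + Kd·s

Substituting values: C(s) = 8 + 1/s + 0.11s = (0.11s² + 8s + 1)/s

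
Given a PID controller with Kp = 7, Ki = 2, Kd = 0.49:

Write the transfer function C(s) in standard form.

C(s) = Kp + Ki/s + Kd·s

Substituting values: C(s) = 7 + 2/s + 0.49s = (0.49s² + 7s + 2)/s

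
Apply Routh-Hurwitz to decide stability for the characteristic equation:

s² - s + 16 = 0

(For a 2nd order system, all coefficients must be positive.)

Coefficients: 1, -1, 16. b=-1 not positive, so system is unstable.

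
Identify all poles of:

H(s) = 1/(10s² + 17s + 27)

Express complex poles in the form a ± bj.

Discriminant = 17² - 4×10×27 = 289 - 1080 = -791 < 0, so the poles are a complex conjugate pair s = (-17 ± j√791)/(2×10). Real part = -17/(2×10) = -17/20 = -0.85; imaginary part = ±√791/(2×10) ≈ 1.4062. Poles: s = -0.85 ± 1.4062j.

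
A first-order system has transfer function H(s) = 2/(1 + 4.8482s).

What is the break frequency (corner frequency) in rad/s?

Corner frequency = 1/τ = 1/4.8482 = 0.206 rad/s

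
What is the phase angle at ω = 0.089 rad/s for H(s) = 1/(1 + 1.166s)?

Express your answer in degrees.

Phase = -arctan(ωτ) = -arctan(0.089 × 1.166) = -5.9°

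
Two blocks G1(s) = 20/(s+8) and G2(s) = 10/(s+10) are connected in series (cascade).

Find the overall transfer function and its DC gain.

Series: multiply transfer functions. G_eq = 20/(s+8) × 10/(s+10) = 200/((s+8)(s+10)). DC gain = 200/(8×10) = 2.5.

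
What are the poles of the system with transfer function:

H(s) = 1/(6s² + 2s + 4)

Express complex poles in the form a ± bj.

Discriminant = 2² - 4×6×4 = 4 - 96 = -92 < 0, so the poles are a complex conjugate pair s = (-2 ± j√92)/(2×6). Real part = -2/(2×6) = -2/12 ≈ -0.1667; imaginary part = ±√92/(2×6) ≈ 0.7993. Poles: s = -0.1667 ± 0.7993j.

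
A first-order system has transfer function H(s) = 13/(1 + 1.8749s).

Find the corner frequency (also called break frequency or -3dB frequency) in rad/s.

Corner frequency = 1/τ = 1/1.8749 = 0.533 rad/s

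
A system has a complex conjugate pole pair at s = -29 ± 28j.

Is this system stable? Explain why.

Real part of poles is -29 (< 0, left half-plane). Stable.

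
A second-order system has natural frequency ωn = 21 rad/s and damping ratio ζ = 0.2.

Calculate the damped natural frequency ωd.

ωd = ωn√(1 - ζ²) = 21√(1 - 0.2²) = 20.58 rad/s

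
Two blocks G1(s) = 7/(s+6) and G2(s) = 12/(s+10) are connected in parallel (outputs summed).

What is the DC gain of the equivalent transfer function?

Parallel: G_eq = G1 + G2. DC gain = G1(0) + G2(0) = 7/6 + 12/10 = 1.1667 + 1.2 = 2.3667.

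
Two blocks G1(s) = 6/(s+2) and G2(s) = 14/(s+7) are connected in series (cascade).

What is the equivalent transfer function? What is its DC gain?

Series: multiply transfer functions. G_eq = 6/(s+2) × 14/(s+7) = 84/((s+2)(s+7)). DC gain = 84/(2×7) = 6.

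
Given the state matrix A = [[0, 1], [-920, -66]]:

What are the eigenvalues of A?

det(A - λI) = λ² - (-66)λ + 920 = (λ - (-20))(λ - (-46)). Eigenvalues: -20, -46.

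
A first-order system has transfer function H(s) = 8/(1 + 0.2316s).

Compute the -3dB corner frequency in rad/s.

Corner frequency = 1/τ = 1/0.2316 = 4.318 rad/s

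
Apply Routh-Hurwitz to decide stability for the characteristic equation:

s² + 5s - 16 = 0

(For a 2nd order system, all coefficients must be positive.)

Coefficients: 1, 5, -16. c=-16 not positive, so system is unstable.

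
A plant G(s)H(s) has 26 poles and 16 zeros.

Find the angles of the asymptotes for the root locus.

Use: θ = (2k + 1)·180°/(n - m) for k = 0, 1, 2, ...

n - m = 26 - 16 = 10. Angles: θk = (2k + 1)·180°/10 = 18°, 54°, 90°, 126°, 162°, 198°, 234°, 270°, 306°, 342°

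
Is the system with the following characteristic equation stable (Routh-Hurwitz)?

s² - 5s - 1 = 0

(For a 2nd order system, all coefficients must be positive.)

Coefficients: 1, -5, -1. b=-5, c=-1 not positive, so system is unstable.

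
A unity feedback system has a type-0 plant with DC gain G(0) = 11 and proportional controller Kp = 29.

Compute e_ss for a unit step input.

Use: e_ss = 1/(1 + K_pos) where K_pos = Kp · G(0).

K_pos = Kp · G(0) = 29 × 11 = 319. e_ss = 1/(1 + 319) = 0.003125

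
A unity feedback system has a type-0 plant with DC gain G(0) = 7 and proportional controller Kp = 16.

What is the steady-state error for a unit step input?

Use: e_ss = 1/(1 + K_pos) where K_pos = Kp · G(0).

K_pos = Kp · G(0) = 16 × 7 = 112. e_ss = 1/(1 + 112) = 0.0088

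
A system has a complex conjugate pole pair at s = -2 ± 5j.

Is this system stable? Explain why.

Real part of poles is -2 (< 0, left half-plane). Stable.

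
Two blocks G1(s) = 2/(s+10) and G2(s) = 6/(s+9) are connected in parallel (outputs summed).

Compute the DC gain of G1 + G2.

Parallel: G_eq = G1 + G2. DC gain = G1(0) + G2(0) = 2/10 + 6/9 = 0.2 + 0.6667 = 0.8667.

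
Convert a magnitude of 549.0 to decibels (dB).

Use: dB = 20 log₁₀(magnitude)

dB = 20 log₁₀(549.0) = 54.8 dB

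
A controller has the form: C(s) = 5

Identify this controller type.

This is a Proportional (P) controller.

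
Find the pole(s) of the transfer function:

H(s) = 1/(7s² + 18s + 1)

Discriminant = 18² - 4×7×1 = 324 - 28 = 296 > 0, so two distinct real poles. Using quadratic formula: s = (-18 ± √296)/(2×7) = (-18 ± √296)/14, with √296 ≈ 17.2047. s₁ ≈ -0.0568, s₂ ≈ -2.5146. Poles: s₁ = -0.0568, s₂ = -2.5146.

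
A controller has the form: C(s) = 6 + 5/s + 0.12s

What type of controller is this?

This is a Proportional-Integral-Derivative (PID) controller.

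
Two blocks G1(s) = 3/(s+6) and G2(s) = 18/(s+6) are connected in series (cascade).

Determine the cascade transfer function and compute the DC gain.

Series: multiply transfer functions. G_eq = 3/(s+6) × 18/(s+6) = 54/((s+6)(s+6)). DC gain = 54/(6×6) = 1.5.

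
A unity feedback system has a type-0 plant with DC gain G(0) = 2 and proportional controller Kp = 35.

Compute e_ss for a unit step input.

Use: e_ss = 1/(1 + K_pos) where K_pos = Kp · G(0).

K_pos = Kp · G(0) = 35 × 2 = 70. e_ss = 1/(1 + 70) = 0.0141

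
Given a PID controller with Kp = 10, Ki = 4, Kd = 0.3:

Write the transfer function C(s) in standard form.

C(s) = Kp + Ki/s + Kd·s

Substituting values: C(s) = 10 + 4/s + 0.3s = (0.3s² + 10s + 4)/s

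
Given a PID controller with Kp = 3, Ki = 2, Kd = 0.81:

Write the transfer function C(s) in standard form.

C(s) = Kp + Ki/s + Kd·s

Substituting values: C(s) = 3 + 2/s + 0.81s = (0.81s² + 3s + 2)/s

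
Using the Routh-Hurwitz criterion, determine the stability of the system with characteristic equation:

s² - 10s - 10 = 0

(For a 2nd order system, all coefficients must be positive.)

Coefficients: 1, -10, -10. b=-10, c=-10 not positive, so system is unstable.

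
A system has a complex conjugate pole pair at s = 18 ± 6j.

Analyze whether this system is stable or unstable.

Real part of poles is 18 (> 0, right half-plane). Unstable.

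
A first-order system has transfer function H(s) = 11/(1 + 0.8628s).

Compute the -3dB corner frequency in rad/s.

Corner frequency = 1/τ = 1/0.8628 = 1.159 rad/s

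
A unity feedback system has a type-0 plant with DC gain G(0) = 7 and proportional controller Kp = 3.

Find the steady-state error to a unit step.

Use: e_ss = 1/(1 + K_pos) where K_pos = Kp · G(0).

K_pos = Kp · G(0) = 3 × 7 = 21. e_ss = 1/(1 + 21) = 0.0455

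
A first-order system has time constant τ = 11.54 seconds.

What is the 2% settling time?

For first-order system, 2% settling time ≈ 4τ = 4 × 11.54 = 46.16 s.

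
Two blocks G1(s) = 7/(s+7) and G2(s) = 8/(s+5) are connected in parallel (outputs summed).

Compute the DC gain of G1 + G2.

Parallel: G_eq = G1 + G2. DC gain = G1(0) + G2(0) = 7/7 + 8/5 = 1 + 1.6 = 2.6.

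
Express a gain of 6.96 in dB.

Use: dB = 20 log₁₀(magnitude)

dB = 20 log₁₀(6.96) = 16.9 dB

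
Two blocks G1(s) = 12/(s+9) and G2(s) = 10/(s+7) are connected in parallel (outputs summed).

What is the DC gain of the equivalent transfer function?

Parallel: G_eq = G1 + G2. DC gain = G1(0) + G2(0) = 12/9 + 10/7 = 1.3333 + 1.4286 = 2.7619.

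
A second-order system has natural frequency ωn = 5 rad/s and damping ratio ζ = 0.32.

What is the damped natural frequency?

ωd = ωn√(1 - ζ²) = 5√(1 - 0.32²) = 4.74 rad/s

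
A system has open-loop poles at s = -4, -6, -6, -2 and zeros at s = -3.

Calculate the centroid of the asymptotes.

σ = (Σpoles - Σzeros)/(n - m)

σ = (Σpoles - Σzeros)/(n - m) = (-18 - (-3))/(4 - 1) = -15/3 = -5.0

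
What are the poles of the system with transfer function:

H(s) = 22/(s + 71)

Pole is where denominator = 0: s + 71 = 0, so s = -71.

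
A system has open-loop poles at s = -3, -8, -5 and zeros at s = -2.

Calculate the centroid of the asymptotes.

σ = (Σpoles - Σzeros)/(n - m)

σ = (Σpoles - Σzeros)/(n - m) = (-16 - (-2))/(3 - 1) = -14/2 = -7.0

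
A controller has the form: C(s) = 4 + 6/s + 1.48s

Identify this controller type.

This is a Proportional-Integral-Derivative (PID) controller.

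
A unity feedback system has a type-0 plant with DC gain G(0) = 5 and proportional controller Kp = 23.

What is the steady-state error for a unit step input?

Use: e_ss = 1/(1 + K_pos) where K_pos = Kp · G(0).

K_pos = Kp · G(0) = 23 × 5 = 115. e_ss = 1/(1 + 115) = 0.0086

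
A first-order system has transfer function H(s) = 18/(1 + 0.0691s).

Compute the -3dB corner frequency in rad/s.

Corner frequency = 1/τ = 1/0.0691 = 14.472 rad/s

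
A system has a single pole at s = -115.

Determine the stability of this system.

Pole at s = -115 is in the left half-plane. Stable.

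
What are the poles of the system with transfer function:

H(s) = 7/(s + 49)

Pole is where denominator = 0: s + 49 = 0, so s = -49.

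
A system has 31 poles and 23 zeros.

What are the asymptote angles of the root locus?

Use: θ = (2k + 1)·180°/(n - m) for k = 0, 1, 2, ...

n - m = 31 - 23 = 8. Angles: θk = (2k + 1)·180°/8 = 22.5°, 67.5°, 112.5°, 157.5°, 202.5°, 247.5°, 292.5°, 337.5°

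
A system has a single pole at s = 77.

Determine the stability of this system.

Pole at s = 77 is in the right half-plane. Unstable.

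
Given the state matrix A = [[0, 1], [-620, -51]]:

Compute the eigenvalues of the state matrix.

det(A - λI) = λ² - (-51)λ + 620 = (λ - (-20))(λ - (-31)). Eigenvalues: -20, -31.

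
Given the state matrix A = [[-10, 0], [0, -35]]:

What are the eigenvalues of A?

For diagonal matrix, eigenvalues are diagonal entries: λ₁ = -10, λ₂ = -35.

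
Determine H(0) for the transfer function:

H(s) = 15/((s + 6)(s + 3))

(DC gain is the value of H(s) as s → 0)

DC gain = H(0) = 15/(6 × 3) = 15/18 = 0.8333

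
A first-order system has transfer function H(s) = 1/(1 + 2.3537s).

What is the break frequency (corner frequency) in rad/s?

Corner frequency = 1/τ = 1/2.3537 = 0.425 rad/s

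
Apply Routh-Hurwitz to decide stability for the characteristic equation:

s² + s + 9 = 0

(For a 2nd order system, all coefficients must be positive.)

Coefficients: 1, 1, 9. All positive, so system is stable.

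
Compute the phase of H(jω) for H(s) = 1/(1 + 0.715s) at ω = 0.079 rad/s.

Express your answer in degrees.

Phase = -arctan(ωτ) = -arctan(0.079 × 0.715) = -3.2°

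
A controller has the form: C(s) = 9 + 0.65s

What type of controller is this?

This is a Proportional-Derivative (PD) controller.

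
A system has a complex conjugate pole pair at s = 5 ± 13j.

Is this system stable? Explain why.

Real part of poles is 5 (> 0, right half-plane). Unstable.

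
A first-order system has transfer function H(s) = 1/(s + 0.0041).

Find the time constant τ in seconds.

For H(s) = 1/(s + 1/τ), the pole is at -1/τ = -0.0041, so τ = 1/0.0041 = 243.9 s.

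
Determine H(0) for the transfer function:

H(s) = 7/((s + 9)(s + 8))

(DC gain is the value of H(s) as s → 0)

DC gain = H(0) = 7/(9 × 8) = 7/72 = 0.0972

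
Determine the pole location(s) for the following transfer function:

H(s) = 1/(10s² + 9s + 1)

Discriminant = 9² - 4×10×1 = 81 - 40 = 41 > 0, so two distinct real poles. Using quadratic formula: s = (-9 ± √41)/(2×10) = (-9 ± √41)/20, with √41 ≈ 6.4031. s₁ ≈ -0.1298, s₂ ≈ -0.7702. Poles: s₁ = -0.1298, s₂ = -0.7702.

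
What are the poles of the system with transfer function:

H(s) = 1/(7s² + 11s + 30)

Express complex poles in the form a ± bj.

Discriminant = 11² - 4×7×30 = 121 - 840 = -719 < 0, so the poles are a complex conjugate pair s = (-11 ± j√719)/(2×7). Real part = -11/(2×7) = -11/14 ≈ -0.7857; imaginary part = ±√719/(2×7) ≈ 1.9153. Poles: s = -0.7857 ± 1.9153j.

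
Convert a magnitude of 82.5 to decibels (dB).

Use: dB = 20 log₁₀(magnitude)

dB = 20 log₁₀(82.5) = 38.3 dB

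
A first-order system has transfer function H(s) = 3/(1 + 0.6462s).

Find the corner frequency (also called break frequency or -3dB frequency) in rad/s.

Corner frequency = 1/τ = 1/0.6462 = 1.548 rad/s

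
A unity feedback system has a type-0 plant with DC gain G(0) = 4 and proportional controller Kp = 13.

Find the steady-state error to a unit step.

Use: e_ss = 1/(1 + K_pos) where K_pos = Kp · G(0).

K_pos = Kp · G(0) = 13 × 4 = 52. e_ss = 1/(1 + 52) = 0.0189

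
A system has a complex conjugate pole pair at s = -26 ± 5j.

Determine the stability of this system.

Real part of poles is -26 (< 0, left half-plane). Stable.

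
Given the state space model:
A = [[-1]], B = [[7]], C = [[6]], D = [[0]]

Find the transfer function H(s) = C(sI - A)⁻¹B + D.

(sI - A)⁻¹ = 1/(s + 1). H(s) = 6 × 7/(s + 1) + 0 = 42/(s + 1).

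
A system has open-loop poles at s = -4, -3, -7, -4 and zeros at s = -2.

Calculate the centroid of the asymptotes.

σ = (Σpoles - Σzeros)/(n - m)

σ = (Σpoles - Σzeros)/(n - m) = (-18 - (-2))/(4 - 1) = -16/3 = -5.33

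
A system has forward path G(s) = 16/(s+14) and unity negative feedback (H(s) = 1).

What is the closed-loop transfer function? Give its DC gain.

T(s) = G/(1+GH) = [16/(s+14)] / [1 + 16/(s+14)] = 16/(s+14+16) = 16/(s+30). DC gain = 16/30 = 0.5333.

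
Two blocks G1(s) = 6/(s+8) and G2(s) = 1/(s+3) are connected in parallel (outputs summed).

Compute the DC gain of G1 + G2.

Parallel: G_eq = G1 + G2. DC gain = G1(0) + G2(0) = 6/8 + 1/3 = 0.75 + 0.3333 = 1.0833.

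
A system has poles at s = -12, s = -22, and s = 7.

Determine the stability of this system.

Pole(s) at s = 7 are not in the left half-plane. System is unstable.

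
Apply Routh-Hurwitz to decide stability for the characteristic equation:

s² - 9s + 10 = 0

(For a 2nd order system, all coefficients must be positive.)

Coefficients: 1, -9, 10. b=-9 not positive, so system is unstable.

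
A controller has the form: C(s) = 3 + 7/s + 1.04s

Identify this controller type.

This is a Proportional-Integral-Derivative (PID) controller.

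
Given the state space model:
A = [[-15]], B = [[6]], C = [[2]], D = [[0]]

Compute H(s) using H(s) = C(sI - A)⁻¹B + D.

(sI - A)⁻¹ = 1/(s + 15). H(s) = 2 × 6/(s + 15) + 0 = 12/(s + 15).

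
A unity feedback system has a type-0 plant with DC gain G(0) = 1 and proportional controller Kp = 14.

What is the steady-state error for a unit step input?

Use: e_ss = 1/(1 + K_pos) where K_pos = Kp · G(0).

K_pos = Kp · G(0) = 14 × 1 = 14. e_ss = 1/(1 + 14) = 0.0667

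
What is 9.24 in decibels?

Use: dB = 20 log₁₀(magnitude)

dB = 20 log₁₀(9.24) = 19.3 dB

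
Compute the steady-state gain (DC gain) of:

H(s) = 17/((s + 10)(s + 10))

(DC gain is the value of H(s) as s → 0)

DC gain = H(0) = 17/(10 × 10) = 17/100 = 0.17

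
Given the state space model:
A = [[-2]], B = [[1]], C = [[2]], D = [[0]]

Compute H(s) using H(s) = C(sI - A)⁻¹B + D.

(sI - A)⁻¹ = 1/(s + 2). H(s) = 2 × 1/(s + 2) + 0 = 2/(s + 2).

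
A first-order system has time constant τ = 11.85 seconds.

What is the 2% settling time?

For first-order system, 2% settling time ≈ 4τ = 4 × 11.85 = 47.4 s.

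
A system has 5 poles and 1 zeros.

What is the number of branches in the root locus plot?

Root locus has n branches where n = number of poles = 5.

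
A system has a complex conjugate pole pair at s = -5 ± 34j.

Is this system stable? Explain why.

Real part of poles is -5 (< 0, left half-plane). Stable.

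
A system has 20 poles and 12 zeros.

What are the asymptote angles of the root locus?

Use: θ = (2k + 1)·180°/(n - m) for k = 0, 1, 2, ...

n - m = 20 - 12 = 8. Angles: θk = (2k + 1)·180°/8 = 22.5°, 67.5°, 112.5°, 157.5°, 202.5°, 247.5°, 292.5°, 337.5°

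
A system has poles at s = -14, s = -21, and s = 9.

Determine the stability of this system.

Pole(s) at s = 9 are not in the left half-plane. System is unstable.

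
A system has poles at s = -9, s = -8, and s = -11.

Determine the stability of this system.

All poles are in the left half-plane. System is stable.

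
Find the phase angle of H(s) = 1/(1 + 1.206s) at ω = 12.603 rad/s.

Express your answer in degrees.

Phase = -arctan(ωτ) = -arctan(12.603 × 1.206) = -86.2°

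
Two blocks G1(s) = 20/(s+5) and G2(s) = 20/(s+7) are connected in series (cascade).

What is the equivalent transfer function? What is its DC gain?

Series: multiply transfer functions. G_eq = 20/(s+5) × 20/(s+7) = 400/((s+5)(s+7)). DC gain = 400/(5×7) = 11.4286.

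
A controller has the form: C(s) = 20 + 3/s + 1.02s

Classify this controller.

This is a Proportional-Integral-Derivative (PID) controller.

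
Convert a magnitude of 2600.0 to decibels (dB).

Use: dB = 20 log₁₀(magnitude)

dB = 20 log₁₀(2600.0) = 68.3 dB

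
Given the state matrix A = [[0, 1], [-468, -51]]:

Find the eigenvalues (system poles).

det(A - λI) = λ² - (-51)λ + 468 = (λ - (-12))(λ - (-39)). Eigenvalues: -12, -39.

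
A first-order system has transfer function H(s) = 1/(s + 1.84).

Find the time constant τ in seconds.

For H(s) = 1/(s + 1/τ), the pole is at -1/τ = -1.84, so τ = 1/1.84 = 0.5435 s.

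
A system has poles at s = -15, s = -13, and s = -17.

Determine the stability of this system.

All poles are in the left half-plane. System is stable.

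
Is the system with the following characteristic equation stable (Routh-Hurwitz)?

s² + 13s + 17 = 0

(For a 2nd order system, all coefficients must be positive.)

Coefficients: 1, 13, 17. All positive, so system is stable.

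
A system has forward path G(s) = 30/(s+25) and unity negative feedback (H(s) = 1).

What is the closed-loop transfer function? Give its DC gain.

T(s) = G/(1+GH) = [30/(s+25)] / [1 + 30/(s+25)] = 30/(s+25+30) = 30/(s+55). DC gain = 30/55 = 0.5455.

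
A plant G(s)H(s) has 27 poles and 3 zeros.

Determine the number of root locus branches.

Root locus has n branches where n = number of poles = 27.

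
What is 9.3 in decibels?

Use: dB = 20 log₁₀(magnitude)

dB = 20 log₁₀(9.3) = 19.4 dB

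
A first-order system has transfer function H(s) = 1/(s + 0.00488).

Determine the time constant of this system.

For H(s) = 1/(s + 1/τ), the pole is at -1/τ = -0.00488, so τ = 1/0.00488 = 204.9 s.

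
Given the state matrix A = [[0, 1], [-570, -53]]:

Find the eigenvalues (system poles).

det(A - λI) = λ² - (-53)λ + 570 = (λ - (-38))(λ - (-15)). Eigenvalues: -38, -15.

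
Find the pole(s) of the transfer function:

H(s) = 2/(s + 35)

Pole is where denominator = 0: s + 35 = 0, so s = -35.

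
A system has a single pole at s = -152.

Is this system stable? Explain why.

Pole at s = -152 is in the left half-plane. Stable.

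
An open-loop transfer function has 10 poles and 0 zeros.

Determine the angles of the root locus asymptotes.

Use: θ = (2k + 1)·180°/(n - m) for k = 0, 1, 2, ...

n - m = 10 - 0 = 10. Angles: θk = (2k + 1)·180°/10 = 18°, 54°, 90°, 126°, 162°, 198°, 234°, 270°, 306°, 342°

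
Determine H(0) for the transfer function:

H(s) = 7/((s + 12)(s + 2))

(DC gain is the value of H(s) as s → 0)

DC gain = H(0) = 7/(12 × 2) = 7/24 = 0.2917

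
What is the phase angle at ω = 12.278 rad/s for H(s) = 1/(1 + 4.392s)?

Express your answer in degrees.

Phase = -arctan(ωτ) = -arctan(12.278 × 4.392) = -88.9°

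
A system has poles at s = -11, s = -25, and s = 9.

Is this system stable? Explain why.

Pole(s) at s = 9 are not in the left half-plane. System is unstable.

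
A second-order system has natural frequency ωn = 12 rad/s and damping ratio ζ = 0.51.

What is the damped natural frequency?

ωd = ωn√(1 - ζ²) = 12√(1 - 0.51²) = 10.32 rad/s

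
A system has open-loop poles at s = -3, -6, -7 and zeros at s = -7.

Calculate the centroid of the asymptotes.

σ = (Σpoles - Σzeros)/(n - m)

σ = (Σpoles - Σzeros)/(n - m) = (-16 - (-7))/(3 - 1) = -9/2 = -4.5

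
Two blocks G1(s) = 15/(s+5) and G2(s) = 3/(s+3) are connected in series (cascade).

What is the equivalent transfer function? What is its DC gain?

Series: multiply transfer functions. G_eq = 15/(s+5) × 3/(s+3) = 45/((s+5)(s+3)). DC gain = 45/(5×3) = 3.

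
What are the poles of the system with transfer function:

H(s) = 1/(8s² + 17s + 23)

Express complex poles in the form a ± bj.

Discriminant = 17² - 4×8×23 = 289 - 736 = -447 < 0, so the poles are a complex conjugate pair s = (-17 ± j√447)/(2×8). Real part = -17/(2×8) = -17/16 = -1.0625; imaginary part = ±√447/(2×8) ≈ 1.3214. Poles: s = -1.0625 ± 1.3214j.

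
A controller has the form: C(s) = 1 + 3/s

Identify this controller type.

This is a Proportional-Integral (PI) controller.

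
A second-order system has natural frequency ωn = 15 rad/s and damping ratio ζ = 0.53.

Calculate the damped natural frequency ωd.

ωd = ωn√(1 - ζ²) = 15√(1 - 0.53²) = 12.72 rad/s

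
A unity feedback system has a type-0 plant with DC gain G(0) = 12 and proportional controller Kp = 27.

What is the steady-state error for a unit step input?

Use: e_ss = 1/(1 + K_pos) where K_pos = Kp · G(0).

K_pos = Kp · G(0) = 27 × 12 = 324. e_ss = 1/(1 + 324) = 0.0031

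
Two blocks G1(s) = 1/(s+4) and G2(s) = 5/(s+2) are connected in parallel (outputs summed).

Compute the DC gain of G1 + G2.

Parallel: G_eq = G1 + G2. DC gain = G1(0) + G2(0) = 1/4 + 5/2 = 0.25 + 2.5 = 2.75.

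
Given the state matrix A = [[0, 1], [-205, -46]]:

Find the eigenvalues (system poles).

det(A - λI) = λ² - (-46)λ + 205 = (λ - (-5))(λ - (-41)). Eigenvalues: -5, -41.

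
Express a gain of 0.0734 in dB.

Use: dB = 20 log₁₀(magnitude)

dB = 20 log₁₀(0.0734) = -22.7 dB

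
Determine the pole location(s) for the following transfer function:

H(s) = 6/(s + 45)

Pole is where denominator = 0: s + 45 = 0, so s = -45.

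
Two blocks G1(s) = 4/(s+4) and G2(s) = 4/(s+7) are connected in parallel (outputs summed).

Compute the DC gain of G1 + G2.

Parallel: G_eq = G1 + G2. DC gain = G1(0) + G2(0) = 4/4 + 4/7 = 1 + 0.5714 = 1.5714.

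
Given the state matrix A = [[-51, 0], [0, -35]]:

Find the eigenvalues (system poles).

For diagonal matrix, eigenvalues are diagonal entries: λ₁ = -51, λ₂ = -35.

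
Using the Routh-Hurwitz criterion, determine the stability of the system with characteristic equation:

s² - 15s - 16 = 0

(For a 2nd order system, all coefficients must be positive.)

Coefficients: 1, -15, -16. b=-15, c=-16 not positive, so system is unstable.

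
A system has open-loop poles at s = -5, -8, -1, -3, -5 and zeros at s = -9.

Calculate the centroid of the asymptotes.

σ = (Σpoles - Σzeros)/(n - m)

σ = (Σpoles - Σzeros)/(n - m) = (-22 - (-9))/(5 - 1) = -13/4 = -3.25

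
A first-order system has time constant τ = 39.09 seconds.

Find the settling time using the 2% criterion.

For first-order system, 2% settling time ≈ 4τ = 4 × 39.09 = 156.36 s.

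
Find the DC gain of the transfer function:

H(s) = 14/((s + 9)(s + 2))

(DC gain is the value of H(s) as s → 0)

DC gain = H(0) = 14/(9 × 2) = 14/18 = 0.7778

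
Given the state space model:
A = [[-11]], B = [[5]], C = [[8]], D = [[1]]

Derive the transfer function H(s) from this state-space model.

(sI - A)⁻¹ = 1/(s + 11). H(s) = 8×5/(s + 11) + 1 = (s + 51)/(s + 11).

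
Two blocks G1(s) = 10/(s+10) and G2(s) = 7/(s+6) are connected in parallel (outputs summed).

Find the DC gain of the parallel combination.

Parallel: G_eq = G1 + G2. DC gain = G1(0) + G2(0) = 10/10 + 7/6 = 1 + 1.1667 = 2.1667.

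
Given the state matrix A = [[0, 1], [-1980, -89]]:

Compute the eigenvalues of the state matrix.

det(A - λI) = λ² - (-89)λ + 1980 = (λ - (-45))(λ - (-44)). Eigenvalues: -45, -44.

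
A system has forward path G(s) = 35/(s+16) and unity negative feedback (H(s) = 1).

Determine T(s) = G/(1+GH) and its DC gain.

T(s) = G/(1+GH) = [35/(s+16)] / [1 + 35/(s+16)] = 35/(s+16+35) = 35/(s+51). DC gain = 35/51 = 0.6863.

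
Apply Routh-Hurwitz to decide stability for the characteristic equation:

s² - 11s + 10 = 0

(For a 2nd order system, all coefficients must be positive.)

Coefficients: 1, -11, 10. b=-11 not positive, so system is unstable.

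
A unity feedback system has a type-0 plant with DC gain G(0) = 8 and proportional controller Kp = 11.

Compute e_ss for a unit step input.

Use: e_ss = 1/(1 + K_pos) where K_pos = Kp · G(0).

K_pos = Kp · G(0) = 11 × 8 = 88. e_ss = 1/(1 + 88) = 0.0112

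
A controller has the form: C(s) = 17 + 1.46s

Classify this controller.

This is a Proportional-Derivative (PD) controller.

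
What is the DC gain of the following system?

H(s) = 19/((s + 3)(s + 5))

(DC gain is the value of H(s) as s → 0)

DC gain = H(0) = 19/(3 × 5) = 19/15 = 1.2667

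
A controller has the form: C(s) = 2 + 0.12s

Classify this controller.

This is a Proportional-Derivative (PD) controller.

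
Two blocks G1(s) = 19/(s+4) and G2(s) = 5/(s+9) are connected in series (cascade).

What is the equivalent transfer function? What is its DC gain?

Series: multiply transfer functions. G_eq = 19/(s+4) × 5/(s+9) = 95/((s+4)(s+9)). DC gain = 95/(4×9) = 2.6389.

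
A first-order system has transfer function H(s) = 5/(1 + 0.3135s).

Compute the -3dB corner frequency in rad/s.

Corner frequency = 1/τ = 1/0.3135 = 3.19 rad/s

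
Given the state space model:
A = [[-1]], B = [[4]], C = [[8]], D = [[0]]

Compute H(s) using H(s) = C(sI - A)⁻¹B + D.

(sI - A)⁻¹ = 1/(s + 1). H(s) = 8 × 4/(s + 1) + 0 = 32/(s + 1).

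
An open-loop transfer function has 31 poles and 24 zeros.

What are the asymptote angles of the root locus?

n - m = 31 - 24 = 7. Angles: θk = (2k + 1)·180°/7 = 25.71°, 77.14°, 128.57°, 180°, 231.43°, 282.86°, 334.29°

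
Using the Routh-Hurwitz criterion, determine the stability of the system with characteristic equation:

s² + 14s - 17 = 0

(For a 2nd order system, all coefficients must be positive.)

Coefficients: 1, 14, -17. c=-17 not positive, so system is unstable.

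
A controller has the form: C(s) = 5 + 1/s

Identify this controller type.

This is a Proportional-Integral (PI) controller.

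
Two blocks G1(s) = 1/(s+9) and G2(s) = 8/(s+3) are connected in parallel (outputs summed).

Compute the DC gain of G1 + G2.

Parallel: G_eq = G1 + G2. DC gain = G1(0) + G2(0) = 1/9 + 8/3 = 0.1111 + 2.6667 = 2.7778.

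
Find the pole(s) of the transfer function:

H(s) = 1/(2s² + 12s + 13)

Discriminant = 12² - 4×2×13 = 144 - 104 = 40 > 0, so two distinct real poles. Using quadratic formula: s = (-12 ± √40)/(2×2) = (-12 ± √40)/4, with √40 ≈ 6.3246. s₁ ≈ -1.4189, s₂ ≈ -4.5811. Poles: s₁ = -1.4189, s₂ = -4.5811.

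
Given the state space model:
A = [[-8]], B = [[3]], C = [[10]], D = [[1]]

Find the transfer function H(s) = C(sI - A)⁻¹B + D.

(sI - A)⁻¹ = 1/(s + 8). H(s) = 10×3/(s + 8) + 1 = (s + 38)/(s + 8).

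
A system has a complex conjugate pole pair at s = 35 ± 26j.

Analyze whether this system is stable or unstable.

Real part of poles is 35 (> 0, right half-plane). Unstable.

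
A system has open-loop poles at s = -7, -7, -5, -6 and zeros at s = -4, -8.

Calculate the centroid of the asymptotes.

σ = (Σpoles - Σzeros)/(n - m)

σ = (Σpoles - Σzeros)/(n - m) = (-25 - (-12))/(4 - 2) = -13/2 = -6.5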